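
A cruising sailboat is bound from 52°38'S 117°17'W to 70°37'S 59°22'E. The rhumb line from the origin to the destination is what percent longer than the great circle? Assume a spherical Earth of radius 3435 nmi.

46.6%

Great circle: σ = 0.9901 rad → d_gc = Rσ = 3400.87 nmi
Rhumb: Δφ = -0.3139, Δλ = +3.0831, Δψ = -0.6831, q = Δφ/Δψ = 0.4595 → d_rh = R√(Δφ²+q²Δλ²) = 4984.01 nmi
Excess = (4984.01 − 3400.87) / 3400.87 = 1583.14 / 3400.87 = 46.551% ≈ 46.6%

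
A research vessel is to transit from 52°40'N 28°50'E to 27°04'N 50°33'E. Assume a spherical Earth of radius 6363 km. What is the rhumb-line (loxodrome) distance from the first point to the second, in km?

3372 km

Δψ = ln[tan(π/4+φ₂/2)/tan(π/4+φ₁/2)] = -0.5942;  Δφ = -0.4468 rad,  Δλ = +0.3790 rad
q = Δφ/Δψ = 0.7520
d = R·√(Δφ² + q²Δλ²) = 6363·0.52997 = 3372 km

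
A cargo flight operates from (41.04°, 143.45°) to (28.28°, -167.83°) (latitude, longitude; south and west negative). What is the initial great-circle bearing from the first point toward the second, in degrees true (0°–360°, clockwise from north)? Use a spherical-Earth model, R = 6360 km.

92.1°

N = sin Δλ·cos φ₂ = +0.6618;  D = cos φ₁ sin φ₂ − sin φ₁ cos φ₂ cos Δλ = -0.0241
initial course = atan2(N, D) = 92.09°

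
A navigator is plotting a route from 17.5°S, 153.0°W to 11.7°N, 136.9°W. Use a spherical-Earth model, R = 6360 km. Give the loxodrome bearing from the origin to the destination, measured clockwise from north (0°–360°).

Meridional parts: M(φ₁)=-0.3103, M(φ₂)=+0.2056 → ΔM = +0.5159;  Δλ = +0.2810 rad
tan C = Δλ / ΔM = +0.5446 → C = 28.57°

28.6°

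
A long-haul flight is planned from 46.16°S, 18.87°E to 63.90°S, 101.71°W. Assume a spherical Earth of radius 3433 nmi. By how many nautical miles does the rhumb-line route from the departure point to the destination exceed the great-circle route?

568 nmi

Great circle: cos σ = sin φ₁ sin φ₂ + cos φ₁ cos φ₂ cos Δλ,  σ = 1.0556 rad → d_gc = 3623.9 nmi
Rhumb line: Δψ = -0.5516, q = Δφ/Δψ = 0.5613, d_rh = R√(Δφ²+q²Δλ²) = 4192.1 nmi
Excess = 4192.1 − 3623.9 = 568.2 ≈ 568 nmi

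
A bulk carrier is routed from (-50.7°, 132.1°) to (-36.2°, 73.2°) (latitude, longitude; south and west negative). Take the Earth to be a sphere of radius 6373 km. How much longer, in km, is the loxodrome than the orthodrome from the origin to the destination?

110 km

Great circle: cos σ = sin φ₁ sin φ₂ + cos φ₁ cos φ₂ cos Δλ,  σ = 0.7655 rad → d_gc = 4878.5 km
Rhumb line: Δψ = +0.3512, q = Δφ/Δψ = 0.7205, d_rh = R√(Δφ²+q²Δλ²) = 4988.4 km
Excess = 4988.4 − 4878.5 = 109.9 ≈ 110 km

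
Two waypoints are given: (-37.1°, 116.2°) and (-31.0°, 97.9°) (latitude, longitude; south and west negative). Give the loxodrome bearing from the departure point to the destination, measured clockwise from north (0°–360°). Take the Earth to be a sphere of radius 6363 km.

291.9°

Meridional parts: M(φ₁)=-0.6982, M(φ₂)=-0.5696 → ΔM = +0.1286;  Δλ = -0.3194 rad
tan C = Δλ / ΔM = -2.4834 → C = 291.93°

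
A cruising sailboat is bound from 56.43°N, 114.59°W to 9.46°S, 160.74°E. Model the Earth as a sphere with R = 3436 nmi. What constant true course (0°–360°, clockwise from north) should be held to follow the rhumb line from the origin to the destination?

Δψ = ln[tan(π/4+φ₂/2)/tan(π/4+φ₁/2)] = -1.3644
Δλ = -1.4778 rad (taken the short way round)
course = atan2(Δλ, Δψ) = 227.28°

227.3°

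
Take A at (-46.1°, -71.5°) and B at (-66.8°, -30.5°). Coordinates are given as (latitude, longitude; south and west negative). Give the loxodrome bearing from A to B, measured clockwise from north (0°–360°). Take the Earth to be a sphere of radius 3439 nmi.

Δψ = ln[tan(π/4+φ₂/2)/tan(π/4+φ₁/2)] = -0.6746
Δλ = +0.7156 rad (taken the short way round)
course = atan2(Δλ, Δψ) = 133.31°

133.3°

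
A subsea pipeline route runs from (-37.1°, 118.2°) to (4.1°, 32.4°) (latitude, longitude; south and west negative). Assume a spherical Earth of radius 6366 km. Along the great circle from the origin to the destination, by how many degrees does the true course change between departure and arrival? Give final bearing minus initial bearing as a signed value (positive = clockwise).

+31.5°

Initial bearing θ₁ = atan2(sin Δλ cos φ₂, cos φ₁ sin φ₂ − sin φ₁ cos φ₂ cos Δλ) = 275.80°
Final bearing θ₂ = (initial bearing from the destination back to the start) + 180° = 307.29°
Δθ = θ₂ − θ₁ = +31.5°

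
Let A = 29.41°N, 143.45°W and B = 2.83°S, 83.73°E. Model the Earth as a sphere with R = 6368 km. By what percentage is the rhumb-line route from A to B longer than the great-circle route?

2.6%

Great circle: σ = 2.2340 rad → d_gc = Rσ = 14226.0 km
Rhumb: Δφ = -0.5627, Δλ = -2.3181, Δψ = -0.5869, q = Δφ/Δψ = 0.9588 → d_rh = R√(Δφ²+q²Δλ²) = 14600.5 km
Excess = (14600.5 − 14226.0) / 14226.0 = 374.5 / 14226.0 = 2.63% ≈ 2.6%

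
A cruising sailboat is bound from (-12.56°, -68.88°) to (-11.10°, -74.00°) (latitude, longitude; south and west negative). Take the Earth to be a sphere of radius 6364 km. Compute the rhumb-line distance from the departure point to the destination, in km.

Rhumb course C = atan2(Δλ, Δψ) with Δψ = ln[tan(π/4+φ₂/2)/tan(π/4+φ₁/2)] = +0.0260, Δλ = -0.0894 → C = 286.24°
d = R·|Δφ| / |cos C| = 6364·0.02548 / 0.27972 = 580 km

580 km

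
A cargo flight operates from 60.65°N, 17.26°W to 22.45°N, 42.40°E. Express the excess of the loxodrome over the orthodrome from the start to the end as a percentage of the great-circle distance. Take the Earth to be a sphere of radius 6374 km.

2.3%

Great circle: σ = 0.9744 rad → d_gc = Rσ = 6210.7 km
Rhumb: Δφ = -0.6667, Δλ = +1.0413, Δψ = -0.9376, q = Δφ/Δψ = 0.7111 → d_rh = R√(Δφ²+q²Δλ²) = 6350.8 km
Excess = (6350.8 − 6210.7) / 6210.7 = 140.1 / 6210.7 = 2.26% ≈ 2.3%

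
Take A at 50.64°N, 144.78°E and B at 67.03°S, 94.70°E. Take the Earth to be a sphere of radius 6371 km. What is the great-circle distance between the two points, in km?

13741 km

Haversine: a = sin²(Δφ/2)+cos φ₁ cos φ₂ sin²(Δλ/2) = 0.77653;  σ = 2·atan2(√a,√(1−a))
σ = 123.577° → d = Rσ = 6371·2.15682 = 13741 km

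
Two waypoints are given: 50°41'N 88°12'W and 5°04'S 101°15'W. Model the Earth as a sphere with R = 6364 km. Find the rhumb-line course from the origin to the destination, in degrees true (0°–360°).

Meridional parts: M(φ₁)=+1.0294, M(φ₂)=-0.0885 → ΔM = -1.1179;  Δλ = -0.2278 rad
tan C = Δλ / ΔM = +0.2037 → C = 191.52°

191.5°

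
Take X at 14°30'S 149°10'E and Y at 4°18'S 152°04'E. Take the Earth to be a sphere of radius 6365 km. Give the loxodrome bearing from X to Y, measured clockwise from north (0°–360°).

Meridional parts: M(φ₁)=-0.2558, M(φ₂)=-0.0751 → ΔM = +0.1807;  Δλ = +0.0506 rad
tan C = Δλ / ΔM = +0.2801 → C = 15.65°

15.6°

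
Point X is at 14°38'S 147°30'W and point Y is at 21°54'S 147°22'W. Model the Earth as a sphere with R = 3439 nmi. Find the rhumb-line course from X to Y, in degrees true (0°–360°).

179.0°

Δψ = ln[tan(π/4+φ₂/2)/tan(π/4+φ₁/2)] = -0.1337
Δλ = +0.0023 rad (taken the short way round)
course = atan2(Δλ, Δψ) = 179.00°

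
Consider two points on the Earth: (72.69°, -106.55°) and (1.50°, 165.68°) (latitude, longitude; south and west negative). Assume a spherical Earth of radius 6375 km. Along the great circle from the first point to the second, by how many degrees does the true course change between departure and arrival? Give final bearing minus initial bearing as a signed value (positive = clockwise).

-71.0°

At departure: θ₁ = atan2(sin Δλ cos φ₂, cos φ₁ sin φ₂ − sin φ₁ cos φ₂ cos Δλ) = 268.32°
At arrival: θ₂ = atan2(sin Δλ cos φ₁, −cos φ₂ sin φ₁ + sin φ₂ cos φ₁ cos Δλ) = 197.31°
Δθ = θ₂ − θ₁ = -71.0°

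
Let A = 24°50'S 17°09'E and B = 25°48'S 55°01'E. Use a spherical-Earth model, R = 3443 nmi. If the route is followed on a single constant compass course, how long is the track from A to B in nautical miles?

Δψ = ln[tan(π/4+φ₂/2)/tan(π/4+φ₁/2)] = -0.0187;  Δφ = -0.0169 rad,  Δλ = +0.6609 rad
q = Δφ/Δψ = 0.9039
d = R·√(Δφ² + q²Δλ²) = 3443·0.59765 = 2058 nmi

2058 nmi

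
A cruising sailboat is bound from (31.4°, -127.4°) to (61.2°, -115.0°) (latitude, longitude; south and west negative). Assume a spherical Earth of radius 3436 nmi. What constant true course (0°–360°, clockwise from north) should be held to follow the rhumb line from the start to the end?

15.5°

Δψ = ln[tan(π/4+φ₂/2)/tan(π/4+φ₁/2)] = +0.7819
Δλ = +0.2164 rad (taken the short way round)
course = atan2(Δλ, Δψ) = 15.47°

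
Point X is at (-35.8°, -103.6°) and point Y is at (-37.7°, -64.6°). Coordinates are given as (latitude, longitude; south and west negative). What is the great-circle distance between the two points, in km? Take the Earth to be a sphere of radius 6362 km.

3451 km

cos σ = sin φ₁ sin φ₂ + cos φ₁ cos φ₂ cos Δλ
      = sin(-35.80°)sin(-37.70°) + cos(-35.80°)cos(-37.70°)cos(39.00°) = 0.8564
σ = 31.081° → d = Rσ = 6362·0.54247 = 3451 km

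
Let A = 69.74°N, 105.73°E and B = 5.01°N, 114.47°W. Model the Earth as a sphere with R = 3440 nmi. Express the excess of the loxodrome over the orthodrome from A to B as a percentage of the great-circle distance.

15.8%

Great circle: σ = 1.7534 rad → d_gc = Rσ = 6031.6 nmi
Rhumb: Δφ = -1.1298, Δλ = +2.4400, Δψ = -1.6347, q = Δφ/Δψ = 0.6911 → d_rh = R√(Δφ²+q²Δλ²) = 6982.4 nmi
Excess = (6982.4 − 6031.6) / 6031.6 = 950.8 / 6031.6 = 15.76% ≈ 15.8%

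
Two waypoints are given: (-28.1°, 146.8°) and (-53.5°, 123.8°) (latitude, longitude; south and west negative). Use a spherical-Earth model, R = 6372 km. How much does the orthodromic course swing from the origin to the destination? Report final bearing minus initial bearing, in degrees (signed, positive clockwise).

Initial bearing θ₁ = atan2(sin Δλ cos φ₂, cos φ₁ sin φ₂ − sin φ₁ cos φ₂ cos Δλ) = 207.25°
Final bearing θ₂ = (initial bearing from the destination back to the start) + 180° = 222.77°
Δθ = θ₂ − θ₁ = +15.5°

+15.5°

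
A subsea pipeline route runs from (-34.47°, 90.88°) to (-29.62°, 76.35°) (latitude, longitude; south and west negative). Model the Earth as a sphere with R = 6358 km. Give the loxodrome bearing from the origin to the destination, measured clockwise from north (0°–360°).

Δψ = ln[tan(π/4+φ₂/2)/tan(π/4+φ₁/2)] = +0.0999
Δλ = -0.2536 rad (taken the short way round)
course = atan2(Δλ, Δψ) = 291.50°

291.5°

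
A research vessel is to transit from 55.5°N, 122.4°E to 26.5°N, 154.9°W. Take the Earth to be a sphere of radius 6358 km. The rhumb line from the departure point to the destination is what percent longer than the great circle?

Great circle: σ = 1.1239 rad → d_gc = Rσ = 7146.0 km
Rhumb: Δφ = -0.5061, Δλ = +1.4434, Δψ = -0.6896, q = Δφ/Δψ = 0.7340 → d_rh = R√(Δφ²+q²Δλ²) = 7464.9 km
Excess = (7464.9 − 7146.0) / 7146.0 = 318.9 / 7146.0 = 4.46% ≈ 4.5%

4.5%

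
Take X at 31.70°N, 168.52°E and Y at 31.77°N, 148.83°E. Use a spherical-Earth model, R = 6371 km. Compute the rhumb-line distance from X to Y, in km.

Δψ = ln[tan(π/4+φ₂/2)/tan(π/4+φ₁/2)] = +0.0014;  Δφ = +0.0012 rad,  Δλ = -0.3437 rad
q = Δφ/Δψ = 0.8505
d = R·√(Δφ² + q²Δλ²) = 6371·0.29228 = 1862 km

1862 km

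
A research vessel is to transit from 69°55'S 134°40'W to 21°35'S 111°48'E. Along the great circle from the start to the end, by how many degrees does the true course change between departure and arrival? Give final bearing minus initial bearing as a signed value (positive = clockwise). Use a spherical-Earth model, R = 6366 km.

+100.3°

At departure: θ₁ = atan2(sin Δλ cos φ₂, cos φ₁ sin φ₂ − sin φ₁ cos φ₂ cos Δλ) = 240.87°
At arrival: θ₂ = atan2(sin Δλ cos φ₁, −cos φ₂ sin φ₁ + sin φ₂ cos φ₁ cos Δλ) = 341.18°
Δθ = θ₂ − θ₁ = +100.3°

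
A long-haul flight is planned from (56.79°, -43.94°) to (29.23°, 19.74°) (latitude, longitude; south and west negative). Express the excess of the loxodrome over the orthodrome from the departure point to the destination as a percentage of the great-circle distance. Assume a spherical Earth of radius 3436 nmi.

2.7%

Great circle: σ = 0.9014 rad → d_gc = Rσ = 3097.3 nmi
Rhumb: Δφ = -0.4810, Δλ = +1.1114, Δψ = -0.6761, q = Δφ/Δψ = 0.7114 → d_rh = R√(Δφ²+q²Δλ²) = 3180.1 nmi
Excess = (3180.1 − 3097.3) / 3097.3 = 82.8 / 3097.3 = 2.67% ≈ 2.7%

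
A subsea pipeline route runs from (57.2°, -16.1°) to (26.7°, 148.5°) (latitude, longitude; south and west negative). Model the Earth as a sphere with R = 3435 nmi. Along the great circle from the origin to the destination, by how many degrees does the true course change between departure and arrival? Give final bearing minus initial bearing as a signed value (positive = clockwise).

Initial bearing θ₁ = atan2(sin Δλ cos φ₂, cos φ₁ sin φ₂ − sin φ₁ cos φ₂ cos Δλ) = 13.78°
Final bearing θ₂ = (initial bearing from the destination back to the start) + 180° = 171.70°
Δθ = θ₂ − θ₁ = +157.9°

+157.9°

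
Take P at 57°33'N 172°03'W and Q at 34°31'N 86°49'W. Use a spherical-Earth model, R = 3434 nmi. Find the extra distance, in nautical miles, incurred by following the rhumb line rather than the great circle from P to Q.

198 nmi

Great circle: cos σ = sin φ₁ sin φ₂ + cos φ₁ cos φ₂ cos Δλ,  σ = 1.0299 rad → d_gc = 3536.7 nmi
Rhumb line: Δψ = -0.5919, q = Δφ/Δψ = 0.6792, d_rh = R√(Δφ²+q²Δλ²) = 3734.3 nmi
Excess = 3734.3 − 3536.7 = 197.6 ≈ 198 nmi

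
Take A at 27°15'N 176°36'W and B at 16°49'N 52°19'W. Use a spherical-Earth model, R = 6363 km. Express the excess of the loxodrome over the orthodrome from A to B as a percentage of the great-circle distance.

Great circle: σ = 1.9250 rad → d_gc = Rσ = 12249.1 km
Rhumb: Δφ = -0.1821, Δλ = +2.1692, Δψ = -0.1968, q = Δφ/Δψ = 0.9253 → d_rh = R√(Δφ²+q²Δλ²) = 12823.2 km
Excess = (12823.2 − 12249.1) / 12249.1 = 574.1 / 12249.1 = 4.69% ≈ 4.7%

4.7%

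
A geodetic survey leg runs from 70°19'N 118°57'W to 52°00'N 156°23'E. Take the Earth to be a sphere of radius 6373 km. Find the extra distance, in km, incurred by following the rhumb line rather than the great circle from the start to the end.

345 km

Great circle: cos σ = sin φ₁ sin φ₂ + cos φ₁ cos φ₂ cos Δλ,  σ = 0.7056 rad → d_gc = 4496.6 km
Rhumb line: Δψ = -0.6855, q = Δφ/Δψ = 0.4663, d_rh = R√(Δφ²+q²Δλ²) = 4841.2 km
Excess = 4841.2 − 4496.6 = 344.6 ≈ 345 km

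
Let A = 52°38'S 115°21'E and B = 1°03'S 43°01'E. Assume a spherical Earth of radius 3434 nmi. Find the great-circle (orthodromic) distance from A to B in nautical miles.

cos σ = sin φ₁ sin φ₂ + cos φ₁ cos φ₂ cos Δλ
      = sin(-52.63°)sin(-1.05°) + cos(-52.63°)cos(-1.05°)cos(-72.33°) = 0.1987
σ = 78.538° → d = Rσ = 3434·1.37075 = 4707 nmi

4707 nmi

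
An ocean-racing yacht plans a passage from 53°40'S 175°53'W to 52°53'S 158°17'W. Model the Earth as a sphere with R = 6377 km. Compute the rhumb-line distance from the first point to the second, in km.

1175 km

Rhumb course C = atan2(Δλ, Δψ) with Δψ = ln[tan(π/4+φ₂/2)/tan(π/4+φ₁/2)] = +0.0229, Δλ = +0.3072 → C = 85.74°
d = R·|Δφ| / |cos C| = 6377·0.01367 / 0.07423 = 1175 km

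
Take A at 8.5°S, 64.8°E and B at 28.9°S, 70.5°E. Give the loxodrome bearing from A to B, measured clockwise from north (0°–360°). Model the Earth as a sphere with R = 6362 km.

Δψ = ln[tan(π/4+φ₂/2)/tan(π/4+φ₁/2)] = -0.3784
Δλ = +0.0995 rad (taken the short way round)
course = atan2(Δλ, Δψ) = 165.27°

165.3°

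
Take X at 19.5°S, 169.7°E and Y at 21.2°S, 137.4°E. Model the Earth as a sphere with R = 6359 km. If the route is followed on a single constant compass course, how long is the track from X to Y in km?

Rhumb course C = atan2(Δλ, Δψ) with Δψ = ln[tan(π/4+φ₂/2)/tan(π/4+φ₁/2)] = -0.0316, Δλ = -0.5637 → C = 266.79°
d = R·|Δφ| / |cos C| = 6359·0.02967 / 0.05605 = 3366 km

3366 km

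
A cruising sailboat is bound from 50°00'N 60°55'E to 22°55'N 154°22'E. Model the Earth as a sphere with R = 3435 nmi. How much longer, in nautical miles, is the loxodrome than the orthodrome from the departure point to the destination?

223 nmi

Great circle: cos σ = sin φ₁ sin φ₂ + cos φ₁ cos φ₂ cos Δλ,  σ = 1.3050 rad → d_gc = 4482.7 nmi
Rhumb line: Δψ = -0.5996, q = Δφ/Δψ = 0.7883, d_rh = R√(Δφ²+q²Δλ²) = 4705.7 nmi
Excess = 4705.7 − 4482.7 = 223.0 ≈ 223 nmi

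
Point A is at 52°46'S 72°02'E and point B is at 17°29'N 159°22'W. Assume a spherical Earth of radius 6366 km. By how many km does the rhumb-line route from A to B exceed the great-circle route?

Great circle: cos σ = sin φ₁ sin φ₂ + cos φ₁ cos φ₂ cos Δλ,  σ = 2.2134 rad → d_gc = 14090.2 km
Rhumb line: Δψ = +1.3981, q = Δφ/Δψ = 0.8770, d_rh = R√(Δφ²+q²Δλ²) = 14762.9 km
Excess = 14762.9 − 14090.2 = 672.7 ≈ 673 km

673 km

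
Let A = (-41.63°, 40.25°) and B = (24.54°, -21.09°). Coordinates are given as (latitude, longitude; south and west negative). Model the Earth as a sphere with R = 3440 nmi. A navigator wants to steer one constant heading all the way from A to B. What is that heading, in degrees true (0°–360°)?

Δψ = ln[tan(π/4+φ₂/2)/tan(π/4+φ₁/2)] = +1.2425
Δλ = -1.0706 rad (taken the short way round)
course = atan2(Δλ, Δψ) = 319.25°

319.3°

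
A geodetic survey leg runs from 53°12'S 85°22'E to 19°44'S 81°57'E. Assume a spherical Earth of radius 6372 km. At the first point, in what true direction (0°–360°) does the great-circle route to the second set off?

354.2°

θ = atan2( sin Δλ·cos φ₂ ,  cos φ₁ sin φ₂ − sin φ₁ cos φ₂ cos Δλ )
  = atan2(-0.0561, +0.5501) = 354.18°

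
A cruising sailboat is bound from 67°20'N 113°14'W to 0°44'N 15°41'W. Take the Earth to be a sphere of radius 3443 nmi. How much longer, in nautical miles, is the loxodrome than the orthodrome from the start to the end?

Great circle: cos σ = sin φ₁ sin φ₂ + cos φ₁ cos φ₂ cos Δλ,  σ = 1.6096 rad → d_gc = 5541.9 nmi
Rhumb line: Δψ = -1.5945, q = Δφ/Δψ = 0.7290, d_rh = R√(Δφ²+q²Δλ²) = 5854.7 nmi
Excess = 5854.7 − 5541.9 = 312.8 ≈ 313 nmi

313 nmi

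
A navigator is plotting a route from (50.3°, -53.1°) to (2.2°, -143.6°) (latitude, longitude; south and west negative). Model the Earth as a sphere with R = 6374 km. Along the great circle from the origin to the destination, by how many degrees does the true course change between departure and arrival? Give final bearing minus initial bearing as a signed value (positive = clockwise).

-52.1°

At departure: θ₁ = atan2(sin Δλ cos φ₂, cos φ₁ sin φ₂ − sin φ₁ cos φ₂ cos Δλ) = 271.79°
At arrival: θ₂ = atan2(sin Δλ cos φ₁, −cos φ₂ sin φ₁ + sin φ₂ cos φ₁ cos Δλ) = 219.71°
Δθ = θ₂ − θ₁ = -52.1°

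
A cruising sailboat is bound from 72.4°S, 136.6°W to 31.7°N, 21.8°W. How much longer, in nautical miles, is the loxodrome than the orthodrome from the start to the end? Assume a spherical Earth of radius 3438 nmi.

419 nmi

Great circle: cos σ = sin φ₁ sin φ₂ + cos φ₁ cos φ₂ cos Δλ,  σ = 2.2253 rad → d_gc = 7650.7 nmi
Rhumb line: Δψ = +2.4494, q = Δφ/Δψ = 0.7418, d_rh = R√(Δφ²+q²Δλ²) = 8070.1 nmi
Excess = 8070.1 − 7650.7 = 419.4 ≈ 419 nmi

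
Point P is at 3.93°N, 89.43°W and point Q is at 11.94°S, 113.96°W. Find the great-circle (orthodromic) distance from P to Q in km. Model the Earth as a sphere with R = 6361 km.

3230 km

Haversine: a = sin²(Δφ/2)+cos φ₁ cos φ₂ sin²(Δλ/2) = 0.06311;  σ = 2·atan2(√a,√(1−a))
σ = 29.098° → d = Rσ = 6361·0.50786 = 3230 km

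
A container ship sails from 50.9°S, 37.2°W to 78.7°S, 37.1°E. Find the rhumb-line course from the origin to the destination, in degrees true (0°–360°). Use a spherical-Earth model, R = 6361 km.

134.6°

Meridional parts: M(φ₁)=-1.0354, M(φ₂)=-2.3133 → ΔM = -1.2780;  Δλ = +1.2968 rad
tan C = Δλ / ΔM = -1.0147 → C = 134.58°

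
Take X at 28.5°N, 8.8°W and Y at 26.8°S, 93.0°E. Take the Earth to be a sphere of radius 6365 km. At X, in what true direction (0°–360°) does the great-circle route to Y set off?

109.5°

N = sin Δλ·cos φ₂ = +0.8737;  D = cos φ₁ sin φ₂ − sin φ₁ cos φ₂ cos Δλ = -0.3091
initial course = atan2(N, D) = 109.48°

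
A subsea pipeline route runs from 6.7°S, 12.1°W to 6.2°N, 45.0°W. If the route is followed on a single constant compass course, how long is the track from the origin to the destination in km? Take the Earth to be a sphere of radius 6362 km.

Rhumb course C = atan2(Δλ, Δψ) with Δψ = ln[tan(π/4+φ₂/2)/tan(π/4+φ₁/2)] = +0.2256, Δλ = -0.5742 → C = 291.45°
d = R·|Δφ| / |cos C| = 6362·0.22515 / 0.36571 = 3917 km

3917 km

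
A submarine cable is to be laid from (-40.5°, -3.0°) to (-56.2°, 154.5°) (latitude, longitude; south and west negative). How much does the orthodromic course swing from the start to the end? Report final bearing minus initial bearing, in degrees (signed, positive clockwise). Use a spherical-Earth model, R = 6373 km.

At departure: θ₁ = atan2(sin Δλ cos φ₂, cos φ₁ sin φ₂ − sin φ₁ cos φ₂ cos Δλ) = 167.57°
At arrival: θ₂ = atan2(sin Δλ cos φ₁, −cos φ₂ sin φ₁ + sin φ₂ cos φ₁ cos Δλ) = 17.11°
Δθ = θ₂ − θ₁ = -150.5°

-150.5°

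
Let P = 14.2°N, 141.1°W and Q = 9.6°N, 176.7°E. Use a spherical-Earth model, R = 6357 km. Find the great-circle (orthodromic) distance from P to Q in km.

4604 km

Haversine: a = sin²(Δφ/2)+cos φ₁ cos φ₂ sin²(Δλ/2) = 0.12549;  σ = 2·atan2(√a,√(1−a))
σ = 41.494° → d = Rσ = 6357·0.72421 = 4604 km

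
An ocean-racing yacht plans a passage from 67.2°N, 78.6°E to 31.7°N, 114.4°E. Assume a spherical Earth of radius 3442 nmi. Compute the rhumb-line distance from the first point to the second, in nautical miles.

Δψ = ln[tan(π/4+φ₂/2)/tan(π/4+φ₁/2)] = -1.0174;  Δφ = -0.6196 rad,  Δλ = +0.6248 rad
q = Δφ/Δψ = 0.6090
d = R·√(Δφ² + q²Δλ²) = 3442·0.72710 = 2503 nmi

2503 nmi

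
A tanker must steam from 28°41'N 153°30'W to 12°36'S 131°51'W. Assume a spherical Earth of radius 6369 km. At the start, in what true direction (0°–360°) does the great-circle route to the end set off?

θ = atan2( sin Δλ·cos φ₂ ,  cos φ₁ sin φ₂ − sin φ₁ cos φ₂ cos Δλ )
  = atan2(+0.3601, -0.6267) = 150.12°

150.1°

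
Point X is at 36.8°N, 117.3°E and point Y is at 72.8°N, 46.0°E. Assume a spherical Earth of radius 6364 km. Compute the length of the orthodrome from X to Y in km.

Haversine: a = sin²(Δφ/2)+cos φ₁ cos φ₂ sin²(Δλ/2) = 0.17593;  σ = 2·atan2(√a,√(1−a))
σ = 49.598° → d = Rσ = 6364·0.86564 = 5509 km

5509 km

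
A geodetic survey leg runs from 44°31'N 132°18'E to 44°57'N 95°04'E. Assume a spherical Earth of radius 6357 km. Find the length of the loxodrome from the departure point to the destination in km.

2935 km

Δψ = ln[tan(π/4+φ₂/2)/tan(π/4+φ₁/2)] = +0.0106;  Δφ = +0.0076 rad,  Δλ = -0.6498 rad
q = Δφ/Δψ = 0.7104
d = R·√(Δφ² + q²Δλ²) = 6357·0.46170 = 2935 km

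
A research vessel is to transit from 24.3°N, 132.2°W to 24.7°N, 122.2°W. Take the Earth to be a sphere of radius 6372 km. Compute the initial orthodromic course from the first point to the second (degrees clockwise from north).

85.4°

θ = atan2( sin Δλ·cos φ₂ ,  cos φ₁ sin φ₂ − sin φ₁ cos φ₂ cos Δλ )
  = atan2(+0.1578, +0.0127) = 85.41°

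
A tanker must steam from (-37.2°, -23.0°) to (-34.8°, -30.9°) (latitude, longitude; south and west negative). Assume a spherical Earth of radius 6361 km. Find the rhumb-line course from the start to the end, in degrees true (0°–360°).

290.6°

Meridional parts: M(φ₁)=-0.7004, M(φ₂)=-0.6486 → ΔM = +0.0518;  Δλ = -0.1379 rad
tan C = Δλ / ΔM = -2.6626 → C = 290.58°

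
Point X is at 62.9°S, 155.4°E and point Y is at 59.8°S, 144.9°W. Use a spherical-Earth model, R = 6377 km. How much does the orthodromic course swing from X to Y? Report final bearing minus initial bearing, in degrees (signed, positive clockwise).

-53.5°

Initial bearing θ₁ = atan2(sin Δλ cos φ₂, cos φ₁ sin φ₂ − sin φ₁ cos φ₂ cos Δλ) = 111.12°
Final bearing θ₂ = (initial bearing from the destination back to the start) + 180° = 57.65°
Δθ = θ₂ − θ₁ = -53.5°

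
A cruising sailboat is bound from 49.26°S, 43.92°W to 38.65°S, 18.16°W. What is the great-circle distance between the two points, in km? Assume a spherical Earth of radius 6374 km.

2360 km

cos σ = sin φ₁ sin φ₂ + cos φ₁ cos φ₂ cos Δλ
      = sin(-49.26°)sin(-38.65°) + cos(-49.26°)cos(-38.65°)cos(25.76°) = 0.9323
σ = 21.211° → d = Rσ = 6374·0.37021 = 2360 km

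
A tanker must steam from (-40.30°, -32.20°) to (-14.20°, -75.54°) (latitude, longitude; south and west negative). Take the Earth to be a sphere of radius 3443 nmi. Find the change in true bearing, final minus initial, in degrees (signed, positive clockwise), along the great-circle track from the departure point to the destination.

+21.2°

Initial bearing θ₁ = atan2(sin Δλ cos φ₂, cos φ₁ sin φ₂ − sin φ₁ cos φ₂ cos Δλ) = 292.01°
Final bearing θ₂ = (initial bearing from the destination back to the start) + 180° = 313.17°
Δθ = θ₂ − θ₁ = +21.2°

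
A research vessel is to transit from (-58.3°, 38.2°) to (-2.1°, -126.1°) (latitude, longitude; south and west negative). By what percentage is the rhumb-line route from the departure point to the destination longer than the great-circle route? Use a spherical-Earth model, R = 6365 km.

21.1%

Great circle: σ = 2.0650 rad → d_gc = Rσ = 13143.9 km
Rhumb: Δφ = +0.9809, Δλ = -2.8676, Δψ = +1.2224, q = Δφ/Δψ = 0.8024 → d_rh = R√(Δφ²+q²Δλ²) = 15920.8 km
Excess = (15920.8 − 13143.9) / 13143.9 = 2776.9 / 13143.9 = 21.13% ≈ 21.1%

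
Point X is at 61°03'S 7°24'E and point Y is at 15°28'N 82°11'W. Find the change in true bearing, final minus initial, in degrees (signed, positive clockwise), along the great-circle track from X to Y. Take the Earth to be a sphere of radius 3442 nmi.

Initial bearing θ₁ = atan2(sin Δλ cos φ₂, cos φ₁ sin φ₂ − sin φ₁ cos φ₂ cos Δλ) = 277.99°
Final bearing θ₂ = (initial bearing from the destination back to the start) + 180° = 330.17°
Δθ = θ₂ − θ₁ = +52.2°

+52.2°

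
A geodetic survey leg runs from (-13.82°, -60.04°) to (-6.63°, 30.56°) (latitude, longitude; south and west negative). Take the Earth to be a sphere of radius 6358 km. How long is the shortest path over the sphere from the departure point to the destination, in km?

9876 km

Haversine: a = sin²(Δφ/2)+cos φ₁ cos φ₂ sin²(Δλ/2) = 0.49126;  σ = 2·atan2(√a,√(1−a))
σ = 88.998° → d = Rσ = 6358·1.55332 = 9876 km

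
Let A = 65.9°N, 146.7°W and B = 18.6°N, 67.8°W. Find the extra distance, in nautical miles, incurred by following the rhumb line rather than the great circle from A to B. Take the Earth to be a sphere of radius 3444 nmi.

Great circle: cos σ = sin φ₁ sin φ₂ + cos φ₁ cos φ₂ cos Δλ,  σ = 1.1965 rad → d_gc = 4120.6 nmi
Rhumb line: Δψ = -1.2138, q = Δφ/Δψ = 0.6801, d_rh = R√(Δφ²+q²Δλ²) = 4299.8 nmi
Excess = 4299.8 − 4120.6 = 179.2 ≈ 179 nmi

179 nmi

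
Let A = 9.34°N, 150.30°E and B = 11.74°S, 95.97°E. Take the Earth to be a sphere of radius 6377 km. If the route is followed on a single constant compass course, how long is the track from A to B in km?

Δψ = ln[tan(π/4+φ₂/2)/tan(π/4+φ₁/2)] = -0.3701;  Δφ = -0.3679 rad,  Δλ = -0.9482 rad
q = Δφ/Δψ = 0.9941
d = R·√(Δφ² + q²Δλ²) = 6377·1.01192 = 6453 km

6453 km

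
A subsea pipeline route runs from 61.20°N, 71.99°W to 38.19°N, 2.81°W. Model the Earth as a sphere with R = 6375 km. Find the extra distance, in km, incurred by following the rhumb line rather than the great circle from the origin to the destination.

206 km

Great circle: cos σ = sin φ₁ sin φ₂ + cos φ₁ cos φ₂ cos Δλ,  σ = 0.8280 rad → d_gc = 5278.3 km
Rhumb line: Δψ = -0.6374, q = Δφ/Δψ = 0.6300, d_rh = R√(Δφ²+q²Δλ²) = 5483.9 km
Excess = 5483.9 − 5278.3 = 205.6 ≈ 206 km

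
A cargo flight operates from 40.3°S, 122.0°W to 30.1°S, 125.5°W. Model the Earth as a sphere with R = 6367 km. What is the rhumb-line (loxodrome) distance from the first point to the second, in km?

Δψ = ln[tan(π/4+φ₂/2)/tan(π/4+φ₁/2)] = +0.2184;  Δφ = +0.1780 rad,  Δλ = -0.0611 rad
q = Δφ/Δψ = 0.8150
d = R·√(Δφ² + q²Δλ²) = 6367·0.18485 = 1177 km

1177 km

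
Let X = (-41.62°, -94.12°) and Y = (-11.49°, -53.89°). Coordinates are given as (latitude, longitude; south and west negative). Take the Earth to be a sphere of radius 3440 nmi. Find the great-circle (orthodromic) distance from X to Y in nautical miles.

2776 nmi

Haversine: a = sin²(Δφ/2)+cos φ₁ cos φ₂ sin²(Δλ/2) = 0.15420;  σ = 2·atan2(√a,√(1−a))
σ = 46.243° → d = Rσ = 3440·0.80709 = 2776 nmi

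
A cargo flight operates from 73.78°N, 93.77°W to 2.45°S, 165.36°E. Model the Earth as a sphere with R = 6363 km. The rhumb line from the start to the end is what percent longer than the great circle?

6.7%

Great circle: σ = 1.6646 rad → d_gc = Rσ = 10591.9 km
Rhumb: Δφ = -1.3305, Δλ = -1.7605, Δψ = -1.9912, q = Δφ/Δψ = 0.6682 → d_rh = R√(Δφ²+q²Δλ²) = 11300.2 km
Excess = (11300.2 − 10591.9) / 10591.9 = 708.3 / 10591.9 = 6.69% ≈ 6.7%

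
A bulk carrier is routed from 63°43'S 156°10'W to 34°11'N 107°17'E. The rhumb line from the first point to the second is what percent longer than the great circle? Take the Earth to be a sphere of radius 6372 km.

Great circle: σ = 2.1478 rad → d_gc = Rσ = 13686.0 km
Rhumb: Δφ = +1.7087, Δλ = -1.6851, Δψ = +2.0902, q = Δφ/Δψ = 0.8175 → d_rh = R√(Δφ²+q²Δλ²) = 13985.3 km
Excess = (13985.3 − 13686.0) / 13686.0 = 299.3 / 13686.0 = 2.19% ≈ 2.2%

2.2%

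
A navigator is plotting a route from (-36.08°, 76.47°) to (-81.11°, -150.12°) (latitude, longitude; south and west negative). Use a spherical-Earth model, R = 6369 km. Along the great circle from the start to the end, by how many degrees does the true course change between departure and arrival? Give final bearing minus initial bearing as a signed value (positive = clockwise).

Initial bearing θ₁ = atan2(sin Δλ cos φ₂, cos φ₁ sin φ₂ − sin φ₁ cos φ₂ cos Δλ) = 172.57°
Final bearing θ₂ = (initial bearing from the destination back to the start) + 180° = 42.54°
Δθ = θ₂ − θ₁ = -130.0°

-130.0°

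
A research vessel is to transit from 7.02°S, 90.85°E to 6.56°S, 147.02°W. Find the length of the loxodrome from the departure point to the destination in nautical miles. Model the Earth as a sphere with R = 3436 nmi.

7273 nmi

Δψ = ln[tan(π/4+φ₂/2)/tan(π/4+φ₁/2)] = +0.0081;  Δφ = +0.0080 rad,  Δλ = +2.1316 rad
q = Δφ/Δψ = 0.9930
d = R·√(Δφ² + q²Δλ²) = 3436·2.11663 = 7273 nmi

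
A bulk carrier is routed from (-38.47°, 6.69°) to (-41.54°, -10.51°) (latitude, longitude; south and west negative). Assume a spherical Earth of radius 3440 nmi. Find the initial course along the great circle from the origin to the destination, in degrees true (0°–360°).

251.4°

N = sin Δλ·cos φ₂ = -0.2213;  D = cos φ₁ sin φ₂ − sin φ₁ cos φ₂ cos Δλ = -0.0744
initial course = atan2(N, D) = 251.42°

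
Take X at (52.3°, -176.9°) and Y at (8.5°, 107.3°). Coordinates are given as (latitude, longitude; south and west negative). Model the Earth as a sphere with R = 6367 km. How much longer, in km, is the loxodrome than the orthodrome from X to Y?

Great circle: cos σ = sin φ₁ sin φ₂ + cos φ₁ cos φ₂ cos Δλ,  σ = 1.3023 rad → d_gc = 8291.5 km
Rhumb line: Δψ = -0.9258, q = Δφ/Δψ = 0.8257, d_rh = R√(Δφ²+q²Δλ²) = 8489.2 km
Excess = 8489.2 − 8291.5 = 197.7 ≈ 198 km

198 km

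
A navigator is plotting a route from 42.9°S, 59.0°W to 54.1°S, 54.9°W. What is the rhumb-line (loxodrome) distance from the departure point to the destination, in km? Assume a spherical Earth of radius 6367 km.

1280 km

Δψ = ln[tan(π/4+φ₂/2)/tan(π/4+φ₁/2)] = -0.2967;  Δφ = -0.1955 rad,  Δλ = +0.0716 rad
q = Δφ/Δψ = 0.6589
d = R·√(Δφ² + q²Δλ²) = 6367·0.20108 = 1280 km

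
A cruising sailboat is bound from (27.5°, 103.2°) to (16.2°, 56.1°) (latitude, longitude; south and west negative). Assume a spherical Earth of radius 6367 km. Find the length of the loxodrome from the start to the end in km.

Δψ = ln[tan(π/4+φ₂/2)/tan(π/4+φ₁/2)] = -0.2129;  Δφ = -0.1972 rad,  Δλ = -0.8221 rad
q = Δφ/Δψ = 0.9262
d = R·√(Δφ² + q²Δλ²) = 6367·0.78649 = 5008 km

5008 km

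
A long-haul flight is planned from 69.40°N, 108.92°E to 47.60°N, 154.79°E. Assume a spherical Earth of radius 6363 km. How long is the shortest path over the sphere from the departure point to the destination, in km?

3452 km

Haversine: a = sin²(Δφ/2)+cos φ₁ cos φ₂ sin²(Δλ/2) = 0.07178;  σ = 2·atan2(√a,√(1−a))
σ = 31.082° → d = Rσ = 6363·0.54248 = 3452 km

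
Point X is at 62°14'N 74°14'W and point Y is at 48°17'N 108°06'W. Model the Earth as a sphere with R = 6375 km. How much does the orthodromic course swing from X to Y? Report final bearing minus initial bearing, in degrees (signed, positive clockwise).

-28.3°

At departure: θ₁ = atan2(sin Δλ cos φ₂, cos φ₁ sin φ₂ − sin φ₁ cos φ₂ cos Δλ) = 249.16°
At arrival: θ₂ = atan2(sin Δλ cos φ₁, −cos φ₂ sin φ₁ + sin φ₂ cos φ₁ cos Δλ) = 220.87°
Δθ = θ₂ − θ₁ = -28.3°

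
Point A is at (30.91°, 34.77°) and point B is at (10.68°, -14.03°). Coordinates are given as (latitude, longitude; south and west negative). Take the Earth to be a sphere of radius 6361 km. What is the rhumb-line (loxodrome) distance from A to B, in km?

5509 km

Δψ = ln[tan(π/4+φ₂/2)/tan(π/4+φ₁/2)] = -0.3802;  Δφ = -0.3531 rad,  Δλ = -0.8517 rad
q = Δφ/Δψ = 0.9286
d = R·√(Δφ² + q²Δλ²) = 6361·0.86612 = 5509 km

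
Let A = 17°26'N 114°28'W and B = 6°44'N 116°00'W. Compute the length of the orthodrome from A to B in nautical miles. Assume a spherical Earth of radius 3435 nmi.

648 nmi

cos σ = sin φ₁ sin φ₂ + cos φ₁ cos φ₂ cos Δλ
      = sin(17.43°)sin(6.73°) + cos(17.43°)cos(6.73°)cos(-1.53°) = 0.9823
σ = 10.804° → d = Rσ = 3435·0.18857 = 648 nmi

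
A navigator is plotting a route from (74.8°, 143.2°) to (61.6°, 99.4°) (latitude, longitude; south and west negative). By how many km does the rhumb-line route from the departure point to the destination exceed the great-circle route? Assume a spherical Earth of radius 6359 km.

47 km

Great circle: cos σ = sin φ₁ sin φ₂ + cos φ₁ cos φ₂ cos Δλ,  σ = 0.3514 rad → d_gc = 2234.74 km
Rhumb line: Δψ = -0.6400, q = Δφ/Δψ = 0.3600, d_rh = R√(Δφ²+q²Δλ²) = 2282.23 km
Excess = 2282.23 − 2234.74 = 47.49 ≈ 47 km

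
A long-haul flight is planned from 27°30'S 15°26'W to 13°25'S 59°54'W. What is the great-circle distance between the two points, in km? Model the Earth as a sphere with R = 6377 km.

4865 km

cos σ = sin φ₁ sin φ₂ + cos φ₁ cos φ₂ cos Δλ
      = sin(-27.50°)sin(-13.42°) + cos(-27.50°)cos(-13.42°)cos(-44.47°) = 0.7229
σ = 43.707° → d = Rσ = 6377·0.76283 = 4865 km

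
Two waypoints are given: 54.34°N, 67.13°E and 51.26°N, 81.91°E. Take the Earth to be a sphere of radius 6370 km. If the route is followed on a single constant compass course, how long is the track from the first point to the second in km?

1050 km

Δψ = ln[tan(π/4+φ₂/2)/tan(π/4+φ₁/2)] = -0.0890;  Δφ = -0.0538 rad,  Δλ = +0.2580 rad
q = Δφ/Δψ = 0.6043
d = R·√(Δφ² + q²Δλ²) = 6370·0.16489 = 1050 km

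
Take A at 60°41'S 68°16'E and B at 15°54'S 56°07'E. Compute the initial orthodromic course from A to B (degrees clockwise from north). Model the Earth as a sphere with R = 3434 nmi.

343.6°

N = sin Δλ·cos φ₂ = -0.2024;  D = cos φ₁ sin φ₂ − sin φ₁ cos φ₂ cos Δλ = +0.6856
initial course = atan2(N, D) = 343.55°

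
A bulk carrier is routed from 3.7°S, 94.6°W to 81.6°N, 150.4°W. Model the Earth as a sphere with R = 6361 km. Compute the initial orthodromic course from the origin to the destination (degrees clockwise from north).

353.1°

N = sin Δλ·cos φ₂ = -0.1208;  D = cos φ₁ sin φ₂ − sin φ₁ cos φ₂ cos Δλ = +0.9925
initial course = atan2(N, D) = 353.06°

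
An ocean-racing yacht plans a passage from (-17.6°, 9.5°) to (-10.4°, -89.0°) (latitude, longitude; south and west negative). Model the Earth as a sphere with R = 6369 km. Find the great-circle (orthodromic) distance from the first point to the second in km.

10540 km

Haversine: a = sin²(Δφ/2)+cos φ₁ cos φ₂ sin²(Δλ/2) = 0.54200;  σ = 2·atan2(√a,√(1−a))
σ = 94.818° → d = Rσ = 6369·1.65489 = 10540 km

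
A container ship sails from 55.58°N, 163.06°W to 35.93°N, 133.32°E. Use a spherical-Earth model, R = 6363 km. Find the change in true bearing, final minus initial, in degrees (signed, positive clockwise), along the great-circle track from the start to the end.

Initial bearing θ₁ = atan2(sin Δλ cos φ₂, cos φ₁ sin φ₂ − sin φ₁ cos φ₂ cos Δλ) = 272.75°
Final bearing θ₂ = (initial bearing from the destination back to the start) + 180° = 224.21°
Δθ = θ₂ − θ₁ = -48.5°

-48.5°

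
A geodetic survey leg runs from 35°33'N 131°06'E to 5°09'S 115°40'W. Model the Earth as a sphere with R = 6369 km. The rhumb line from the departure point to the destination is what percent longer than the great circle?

Great circle: σ = 1.9518 rad → d_gc = Rσ = 12431.0 km
Rhumb: Δφ = -0.7103, Δλ = +1.9763, Δψ = -0.7546, q = Δφ/Δψ = 0.9414 → d_rh = R√(Δφ²+q²Δλ²) = 12683.2 km
Excess = (12683.2 − 12431.0) / 12431.0 = 252.2 / 12431.0 = 2.03% ≈ 2.0%

2.0%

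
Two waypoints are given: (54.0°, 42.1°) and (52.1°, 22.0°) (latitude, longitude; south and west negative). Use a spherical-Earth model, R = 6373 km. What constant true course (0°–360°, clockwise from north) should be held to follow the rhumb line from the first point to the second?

Meridional parts: M(φ₁)=+1.1242, M(φ₂)=+1.0690 → ΔM = -0.0552;  Δλ = -0.3508 rad
tan C = Δλ / ΔM = +6.3579 → C = 261.06°

261.1°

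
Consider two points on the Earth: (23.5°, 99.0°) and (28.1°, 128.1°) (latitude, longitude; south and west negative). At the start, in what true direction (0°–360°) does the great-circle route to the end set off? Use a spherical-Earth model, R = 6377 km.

73.8°

θ = atan2( sin Δλ·cos φ₂ ,  cos φ₁ sin φ₂ − sin φ₁ cos φ₂ cos Δλ )
  = atan2(+0.4290, +0.1246) = 73.80°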